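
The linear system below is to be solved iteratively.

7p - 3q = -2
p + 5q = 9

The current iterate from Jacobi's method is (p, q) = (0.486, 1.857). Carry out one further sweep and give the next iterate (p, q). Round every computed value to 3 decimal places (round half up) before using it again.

One sweep:
  p = (-2 - (-3)·1.857) / (7) = 0.510
  q = (9 - (1)·0.486) / (5) = 1.703

(0.510, 1.703)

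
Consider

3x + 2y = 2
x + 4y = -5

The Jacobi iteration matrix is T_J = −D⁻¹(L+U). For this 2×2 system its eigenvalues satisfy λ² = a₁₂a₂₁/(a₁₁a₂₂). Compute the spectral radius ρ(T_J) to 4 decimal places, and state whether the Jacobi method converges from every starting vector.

0.4082

a₁₂a₂₁/(a₁₁a₂₂) = (2)·(1) / ((3)·(4)) = 0.166667
ρ = √|0.166667| = √0.166667 = 0.4082
ρ < 1, so Jacobi converges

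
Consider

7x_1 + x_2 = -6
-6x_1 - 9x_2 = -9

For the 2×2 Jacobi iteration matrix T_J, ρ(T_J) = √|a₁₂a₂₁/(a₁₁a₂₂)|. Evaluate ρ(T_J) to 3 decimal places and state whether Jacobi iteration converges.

0.309

a₁₂a₂₁/(a₁₁a₂₂) = (1)·(-6) / ((7)·(-9)) = 0.095238
ρ = √|0.095238| = √0.095238 = 0.309
ρ < 1, so Jacobi converges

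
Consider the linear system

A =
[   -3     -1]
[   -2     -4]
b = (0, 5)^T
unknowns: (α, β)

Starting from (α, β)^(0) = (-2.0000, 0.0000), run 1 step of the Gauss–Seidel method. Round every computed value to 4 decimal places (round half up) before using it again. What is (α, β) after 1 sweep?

(0.0000, -1.2500)

Iteration 1:
  α = (0 - (-1)·0.0000) / (-3) = 0.0000
  β = (5 - (-2)·0.0000) / (-4) = -1.2500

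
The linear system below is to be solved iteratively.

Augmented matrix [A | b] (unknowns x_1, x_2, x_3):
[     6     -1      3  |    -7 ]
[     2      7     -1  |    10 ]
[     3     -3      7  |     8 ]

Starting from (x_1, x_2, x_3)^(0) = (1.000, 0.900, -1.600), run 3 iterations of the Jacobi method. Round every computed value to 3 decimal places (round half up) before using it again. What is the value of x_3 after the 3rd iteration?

2.519

Iteration 1:
  x_1 = (-7 - (-1)·0.900 - (3)·-1.600) / (6) = -0.217
  x_2 = (10 - (2)·1.000 - (-1)·-1.600) / (7) = 0.914
  x_3 = (8 - (3)·1.000 - (-3)·0.900) / (7) = 1.100
Iteration 2:
  x_1 = (-7 - (-1)·0.914 - (3)·1.100) / (6) = -1.564
  x_2 = (10 - (2)·-0.217 - (-1)·1.100) / (7) = 1.648
  x_3 = (8 - (3)·-0.217 - (-3)·0.914) / (7) = 1.628
Iteration 3:
  x_1 = (-7 - (-1)·1.648 - (3)·1.628) / (6) = -1.706
  x_2 = (10 - (2)·-1.564 - (-1)·1.628) / (7) = 2.108
  x_3 = (8 - (3)·-1.564 - (-3)·1.648) / (7) = 2.519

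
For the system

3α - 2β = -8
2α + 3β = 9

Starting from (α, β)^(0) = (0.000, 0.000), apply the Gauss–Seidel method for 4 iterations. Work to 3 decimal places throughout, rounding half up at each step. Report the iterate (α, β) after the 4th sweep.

(-0.268, 3.179)

Iteration 1:
  α = (-8 - (-2)·0.000) / (3) = -2.667
  β = (9 - (2)·-2.667) / (3) = 4.778
Iteration 2:
  α = (-8 - (-2)·4.778) / (3) = 0.519
  β = (9 - (2)·0.519) / (3) = 2.654
Iteration 3:
  α = (-8 - (-2)·2.654) / (3) = -0.897
  β = (9 - (2)·-0.897) / (3) = 3.598
Iteration 4:
  α = (-8 - (-2)·3.598) / (3) = -0.268
  β = (9 - (2)·-0.268) / (3) = 3.179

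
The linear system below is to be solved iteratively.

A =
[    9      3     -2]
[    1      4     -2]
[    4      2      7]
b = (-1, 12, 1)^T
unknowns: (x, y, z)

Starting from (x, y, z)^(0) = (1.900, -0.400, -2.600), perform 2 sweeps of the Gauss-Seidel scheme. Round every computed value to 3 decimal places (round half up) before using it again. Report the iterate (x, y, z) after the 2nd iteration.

Iteration 1:
  x = (-1 - (3)·-0.400 - (-2)·-2.600) / (9) = -0.556
  y = (12 - (1)·-0.556 - (-2)·-2.600) / (4) = 1.839
  z = (1 - (4)·-0.556 - (2)·1.839) / (7) = -0.065
Iteration 2:
  x = (-1 - (3)·1.839 - (-2)·-0.065) / (9) = -0.739
  y = (12 - (1)·-0.739 - (-2)·-0.065) / (4) = 3.152
  z = (1 - (4)·-0.739 - (2)·3.152) / (7) = -0.335

(-0.739, 3.152, -0.335)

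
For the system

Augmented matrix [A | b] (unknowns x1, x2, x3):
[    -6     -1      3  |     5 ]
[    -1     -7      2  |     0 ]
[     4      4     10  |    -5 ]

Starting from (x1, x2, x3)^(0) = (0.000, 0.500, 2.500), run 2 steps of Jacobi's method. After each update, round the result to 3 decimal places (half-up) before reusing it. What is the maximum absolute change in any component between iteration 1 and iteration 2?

1.635

Iteration 1:
  x1 = (5 - (-1)·0.500 - (3)·2.500) / (-6) = 0.333
  x2 = (0 - (-1)·0.000 - (2)·2.500) / (-7) = 0.714
  x3 = (-5 - (4)·0.000 - (4)·0.500) / (10) = -0.700
Iteration 2:
  x1 = (5 - (-1)·0.714 - (3)·-0.700) / (-6) = -1.302
  x2 = (0 - (-1)·0.333 - (2)·-0.700) / (-7) = -0.248
  x3 = (-5 - (4)·0.333 - (4)·0.714) / (10) = -0.919
Change: (-1.635, -0.962, -0.219) → max |·| = 1.635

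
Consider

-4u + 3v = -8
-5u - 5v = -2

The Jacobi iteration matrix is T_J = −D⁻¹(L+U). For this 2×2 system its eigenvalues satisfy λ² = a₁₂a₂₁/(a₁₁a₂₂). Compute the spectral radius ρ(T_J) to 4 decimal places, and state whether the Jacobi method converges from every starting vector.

0.8660

a₁₂a₂₁/(a₁₁a₂₂) = (3)·(-5) / ((-4)·(-5)) = -0.750000
ρ = √|-0.750000| = √0.750000 = 0.8660
ρ < 1, so Jacobi converges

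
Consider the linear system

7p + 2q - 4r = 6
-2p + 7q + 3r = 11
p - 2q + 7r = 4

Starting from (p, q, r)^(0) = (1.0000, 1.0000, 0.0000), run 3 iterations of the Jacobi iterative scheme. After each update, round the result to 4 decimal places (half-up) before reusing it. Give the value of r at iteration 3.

Iteration 1:
  p = (6 - (2)·1.0000 - (-4)·0.0000) / (7) = 0.5714
  q = (11 - (-2)·1.0000 - (3)·0.0000) / (7) = 1.8571
  r = (4 - (1)·1.0000 - (-2)·1.0000) / (7) = 0.7143
Iteration 2:
  p = (6 - (2)·1.8571 - (-4)·0.7143) / (7) = 0.7347
  q = (11 - (-2)·0.5714 - (3)·0.7143) / (7) = 1.4286
  r = (4 - (1)·0.5714 - (-2)·1.8571) / (7) = 1.0204
Iteration 3:
  p = (6 - (2)·1.4286 - (-4)·1.0204) / (7) = 1.0321
  q = (11 - (-2)·0.7347 - (3)·1.0204) / (7) = 1.3440
  r = (4 - (1)·0.7347 - (-2)·1.4286) / (7) = 0.8746

0.8746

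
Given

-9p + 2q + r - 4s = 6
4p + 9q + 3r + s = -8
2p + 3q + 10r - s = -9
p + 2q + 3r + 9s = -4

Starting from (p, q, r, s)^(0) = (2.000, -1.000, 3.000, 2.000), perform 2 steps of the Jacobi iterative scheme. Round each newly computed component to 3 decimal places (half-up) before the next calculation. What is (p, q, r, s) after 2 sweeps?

Iteration 1:
  p = (6 - (2)·-1.000 - (1)·3.000 - (-4)·2.000) / (-9) = -1.444
  q = (-8 - (4)·2.000 - (3)·3.000 - (1)·2.000) / (9) = -3.000
  r = (-9 - (2)·2.000 - (3)·-1.000 - (-1)·2.000) / (10) = -0.800
  s = (-4 - (1)·2.000 - (2)·-1.000 - (3)·3.000) / (9) = -1.444
Iteration 2:
  p = (6 - (2)·-3.000 - (1)·-0.800 - (-4)·-1.444) / (-9) = -0.780
  q = (-8 - (4)·-1.444 - (3)·-0.800 - (1)·-1.444) / (9) = 0.180
  r = (-9 - (2)·-1.444 - (3)·-3.000 - (-1)·-1.444) / (10) = 0.144
  s = (-4 - (1)·-1.444 - (2)·-3.000 - (3)·-0.800) / (9) = 0.649

(-0.780, 0.180, 0.144, 0.649)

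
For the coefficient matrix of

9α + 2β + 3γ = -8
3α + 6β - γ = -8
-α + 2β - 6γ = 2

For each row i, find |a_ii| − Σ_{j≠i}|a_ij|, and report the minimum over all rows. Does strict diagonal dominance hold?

row 1: |9| − (2+3) = 4
row 2: |6| − (3+1) = 2
row 3: |-6| − (1+2) = 3
minimum over rows = 2 → strictly diagonally dominant (convergence guaranteed)

2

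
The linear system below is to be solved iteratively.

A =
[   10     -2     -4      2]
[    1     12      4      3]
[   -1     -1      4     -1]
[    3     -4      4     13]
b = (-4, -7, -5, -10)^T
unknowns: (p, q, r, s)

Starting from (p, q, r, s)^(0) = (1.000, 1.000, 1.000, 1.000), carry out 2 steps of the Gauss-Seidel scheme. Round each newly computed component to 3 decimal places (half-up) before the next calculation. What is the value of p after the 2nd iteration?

Iteration 1:
  p = (-4 - (-2)·1.000 - (-4)·1.000 - (2)·1.000) / (10) = 0.000
  q = (-7 - (1)·0.000 - (4)·1.000 - (3)·1.000) / (12) = -1.167
  r = (-5 - (-1)·0.000 - (-1)·-1.167 - (-1)·1.000) / (4) = -1.292
  s = (-10 - (3)·0.000 - (-4)·-1.167 - (4)·-1.292) / (13) = -0.731
Iteration 2:
  p = (-4 - (-2)·-1.167 - (-4)·-1.292 - (2)·-0.731) / (10) = -1.004
  q = (-7 - (1)·-1.004 - (4)·-1.292 - (3)·-0.731) / (12) = 0.114
  r = (-5 - (-1)·-1.004 - (-1)·0.114 - (-1)·-0.731) / (4) = -1.655
  s = (-10 - (3)·-1.004 - (-4)·0.114 - (4)·-1.655) / (13) = 0.007

-1.004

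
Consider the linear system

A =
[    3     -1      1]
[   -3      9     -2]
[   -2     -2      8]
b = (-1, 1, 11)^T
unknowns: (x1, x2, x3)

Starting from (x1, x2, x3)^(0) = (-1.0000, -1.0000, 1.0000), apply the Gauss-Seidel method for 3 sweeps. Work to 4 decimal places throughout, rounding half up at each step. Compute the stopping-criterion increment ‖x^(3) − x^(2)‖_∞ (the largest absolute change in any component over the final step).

Iteration 1:
  x1 = (-1 - (-1)·-1.0000 - (1)·1.0000) / (3) = -1.0000
  x2 = (1 - (-3)·-1.0000 - (-2)·1.0000) / (9) = 0.0000
  x3 = (11 - (-2)·-1.0000 - (-2)·0.0000) / (8) = 1.1250
Iteration 2:
  x1 = (-1 - (-1)·0.0000 - (1)·1.1250) / (3) = -0.7083
  x2 = (1 - (-3)·-0.7083 - (-2)·1.1250) / (9) = 0.1250
  x3 = (11 - (-2)·-0.7083 - (-2)·0.1250) / (8) = 1.2292
Iteration 3:
  x1 = (-1 - (-1)·0.1250 - (1)·1.2292) / (3) = -0.7014
  x2 = (1 - (-3)·-0.7014 - (-2)·1.2292) / (9) = 0.1505
  x3 = (11 - (-2)·-0.7014 - (-2)·0.1505) / (8) = 1.2373
Change: (0.0069, 0.0255, 0.0081) → max |·| = 0.0255

0.0255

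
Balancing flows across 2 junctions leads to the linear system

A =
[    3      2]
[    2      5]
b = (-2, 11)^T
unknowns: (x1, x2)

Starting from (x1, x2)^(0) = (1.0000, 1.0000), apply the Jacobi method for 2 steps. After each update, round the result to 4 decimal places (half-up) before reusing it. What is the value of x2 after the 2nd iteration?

2.7333

Iteration 1:
  x1 = (-2 - (2)·1.0000) / (3) = -1.3333
  x2 = (11 - (2)·1.0000) / (5) = 1.8000
Iteration 2:
  x1 = (-2 - (2)·1.8000) / (3) = -1.8667
  x2 = (11 - (2)·-1.3333) / (5) = 2.7333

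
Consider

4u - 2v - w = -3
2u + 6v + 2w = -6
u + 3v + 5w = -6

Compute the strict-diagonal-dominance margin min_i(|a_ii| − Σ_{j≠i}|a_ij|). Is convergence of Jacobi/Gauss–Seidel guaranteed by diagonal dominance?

1

row 1: |4| − (2+1) = 1
row 2: |6| − (2+2) = 2
row 3: |5| − (1+3) = 1
minimum over rows = 1 → strictly diagonally dominant (convergence guaranteed)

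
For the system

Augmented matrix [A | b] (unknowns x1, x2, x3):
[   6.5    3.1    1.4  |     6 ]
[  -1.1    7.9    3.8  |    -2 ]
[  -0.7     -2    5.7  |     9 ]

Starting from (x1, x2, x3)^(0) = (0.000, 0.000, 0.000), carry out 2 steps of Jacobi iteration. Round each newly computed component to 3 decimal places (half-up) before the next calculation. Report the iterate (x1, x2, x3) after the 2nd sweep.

(0.704, -0.884, 1.604)

Iteration 1:
  x1 = (6 - (3.1)·0.000 - (1.4)·0.000) / (6.5) = 0.923
  x2 = (-2 - (-1.1)·0.000 - (3.8)·0.000) / (7.9) = -0.253
  x3 = (9 - (-0.7)·0.000 - (-2)·0.000) / (5.7) = 1.579
Iteration 2:
  x1 = (6 - (3.1)·-0.253 - (1.4)·1.579) / (6.5) = 0.704
  x2 = (-2 - (-1.1)·0.923 - (3.8)·1.579) / (7.9) = -0.884
  x3 = (9 - (-0.7)·0.923 - (-2)·-0.253) / (5.7) = 1.604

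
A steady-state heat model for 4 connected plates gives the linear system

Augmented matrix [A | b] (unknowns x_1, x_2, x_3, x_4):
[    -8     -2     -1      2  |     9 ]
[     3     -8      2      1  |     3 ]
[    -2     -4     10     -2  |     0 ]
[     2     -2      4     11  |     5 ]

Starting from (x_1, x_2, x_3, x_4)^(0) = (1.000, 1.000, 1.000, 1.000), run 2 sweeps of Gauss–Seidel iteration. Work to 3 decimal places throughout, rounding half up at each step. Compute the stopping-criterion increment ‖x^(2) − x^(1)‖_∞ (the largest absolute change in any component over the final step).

Iteration 1:
  x_1 = (9 - (-2)·1.000 - (-1)·1.000 - (2)·1.000) / (-8) = -1.250
  x_2 = (3 - (3)·-1.250 - (2)·1.000 - (1)·1.000) / (-8) = -0.469
  x_3 = (0 - (-2)·-1.250 - (-4)·-0.469 - (-2)·1.000) / (10) = -0.238
  x_4 = (5 - (2)·-1.250 - (-2)·-0.469 - (4)·-0.238) / (11) = 0.683
Iteration 2:
  x_1 = (9 - (-2)·-0.469 - (-1)·-0.238 - (2)·0.683) / (-8) = -0.807
  x_2 = (3 - (3)·-0.807 - (2)·-0.238 - (1)·0.683) / (-8) = -0.652
  x_3 = (0 - (-2)·-0.807 - (-4)·-0.652 - (-2)·0.683) / (10) = -0.286
  x_4 = (5 - (2)·-0.807 - (-2)·-0.652 - (4)·-0.286) / (11) = 0.587
Change: (0.443, -0.183, -0.048, -0.096) → max |·| = 0.443

0.443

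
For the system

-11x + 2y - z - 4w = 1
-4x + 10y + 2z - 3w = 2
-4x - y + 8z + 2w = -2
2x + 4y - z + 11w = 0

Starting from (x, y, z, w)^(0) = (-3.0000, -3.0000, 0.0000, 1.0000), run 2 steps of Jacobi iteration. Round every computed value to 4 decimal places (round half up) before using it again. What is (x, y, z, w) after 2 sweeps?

(-0.5973, 0.7659, -1.2466, 0.2205)

Iteration 1:
  x = (1 - (2)·-3.0000 - (-1)·0.0000 - (-4)·1.0000) / (-11) = -1.0000
  y = (2 - (-4)·-3.0000 - (2)·0.0000 - (-3)·1.0000) / (10) = -0.7000
  z = (-2 - (-4)·-3.0000 - (-1)·-3.0000 - (2)·1.0000) / (8) = -2.3750
  w = (0 - (2)·-3.0000 - (4)·-3.0000 - (-1)·0.0000) / (11) = 1.6364
Iteration 2:
  x = (1 - (2)·-0.7000 - (-1)·-2.3750 - (-4)·1.6364) / (-11) = -0.5973
  y = (2 - (-4)·-1.0000 - (2)·-2.3750 - (-3)·1.6364) / (10) = 0.7659
  z = (-2 - (-4)·-1.0000 - (-1)·-0.7000 - (2)·1.6364) / (8) = -1.2466
  w = (0 - (2)·-1.0000 - (4)·-0.7000 - (-1)·-2.3750) / (11) = 0.2205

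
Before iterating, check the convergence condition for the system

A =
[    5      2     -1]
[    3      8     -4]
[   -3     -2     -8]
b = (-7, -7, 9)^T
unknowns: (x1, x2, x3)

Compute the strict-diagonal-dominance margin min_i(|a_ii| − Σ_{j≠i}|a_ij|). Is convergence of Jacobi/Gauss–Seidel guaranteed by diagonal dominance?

row 1: |5| − (2+1) = 2
row 2: |8| − (3+4) = 1
row 3: |-8| − (3+2) = 3
minimum over rows = 1 → strictly diagonally dominant (convergence guaranteed)

1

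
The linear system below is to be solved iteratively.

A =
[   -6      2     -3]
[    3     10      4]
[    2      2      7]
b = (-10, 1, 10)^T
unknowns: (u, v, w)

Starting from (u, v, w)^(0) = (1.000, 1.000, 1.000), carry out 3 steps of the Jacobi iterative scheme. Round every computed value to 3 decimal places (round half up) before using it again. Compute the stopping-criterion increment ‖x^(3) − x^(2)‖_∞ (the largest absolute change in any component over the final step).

Iteration 1:
  u = (-10 - (2)·1.000 - (-3)·1.000) / (-6) = 1.500
  v = (1 - (3)·1.000 - (4)·1.000) / (10) = -0.600
  w = (10 - (2)·1.000 - (2)·1.000) / (7) = 0.857
Iteration 2:
  u = (-10 - (2)·-0.600 - (-3)·0.857) / (-6) = 1.038
  v = (1 - (3)·1.500 - (4)·0.857) / (10) = -0.693
  w = (10 - (2)·1.500 - (2)·-0.600) / (7) = 1.171
Iteration 3:
  u = (-10 - (2)·-0.693 - (-3)·1.171) / (-6) = 0.850
  v = (1 - (3)·1.038 - (4)·1.171) / (10) = -0.680
  w = (10 - (2)·1.038 - (2)·-0.693) / (7) = 1.330
Change: (-0.188, 0.013, 0.159) → max |·| = 0.188

0.188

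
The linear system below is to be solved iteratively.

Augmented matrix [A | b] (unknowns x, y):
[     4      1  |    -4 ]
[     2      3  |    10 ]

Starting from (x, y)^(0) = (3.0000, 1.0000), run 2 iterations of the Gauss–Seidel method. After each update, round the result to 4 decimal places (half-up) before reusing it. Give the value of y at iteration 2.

4.6945

Iteration 1:
  x = (-4 - (1)·1.0000) / (4) = -1.2500
  y = (10 - (2)·-1.2500) / (3) = 4.1667
Iteration 2:
  x = (-4 - (1)·4.1667) / (4) = -2.0417
  y = (10 - (2)·-2.0417) / (3) = 4.6945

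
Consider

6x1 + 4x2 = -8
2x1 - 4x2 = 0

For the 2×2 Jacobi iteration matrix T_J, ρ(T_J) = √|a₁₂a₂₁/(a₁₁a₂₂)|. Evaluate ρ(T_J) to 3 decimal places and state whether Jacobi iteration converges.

0.577

a₁₂a₂₁/(a₁₁a₂₂) = (4)·(2) / ((6)·(-4)) = -0.333333
ρ = √|-0.333333| = √0.333333 = 0.577
ρ < 1, so Jacobi converges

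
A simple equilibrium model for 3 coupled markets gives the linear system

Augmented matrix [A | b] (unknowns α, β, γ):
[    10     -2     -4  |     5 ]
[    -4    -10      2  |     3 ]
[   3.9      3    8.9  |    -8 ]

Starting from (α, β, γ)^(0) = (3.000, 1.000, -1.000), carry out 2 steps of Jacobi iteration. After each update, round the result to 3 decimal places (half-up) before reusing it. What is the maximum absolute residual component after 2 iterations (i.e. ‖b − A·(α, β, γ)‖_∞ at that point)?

9.912

Iteration 1:
  α = (5 - (-2)·1.000 - (-4)·-1.000) / (10) = 0.300
  β = (3 - (-4)·3.000 - (2)·-1.000) / (-10) = -1.700
  γ = (-8 - (3.9)·3.000 - (3)·1.000) / (8.9) = -2.551
Iteration 2:
  α = (5 - (-2)·-1.700 - (-4)·-2.551) / (10) = -0.860
  β = (3 - (-4)·0.300 - (2)·-2.551) / (-10) = -0.930
  γ = (-8 - (3.9)·0.300 - (3)·-1.700) / (8.9) = -0.457
Residual b − A·x = (9.912, -8.826, 2.211); ∞-norm = 9.912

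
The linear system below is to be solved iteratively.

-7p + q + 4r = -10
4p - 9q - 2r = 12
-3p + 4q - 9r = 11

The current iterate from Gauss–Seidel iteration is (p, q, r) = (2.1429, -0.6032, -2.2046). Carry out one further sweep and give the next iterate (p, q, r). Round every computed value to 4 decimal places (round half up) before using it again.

(0.0826, -0.8067, -1.6083)

One sweep:
  p = (-10 - (1)·-0.6032 - (4)·-2.2046) / (-7) = 0.0826
  q = (12 - (4)·0.0826 - (-2)·-2.2046) / (-9) = -0.8067
  r = (11 - (-3)·0.0826 - (4)·-0.8067) / (-9) = -1.6083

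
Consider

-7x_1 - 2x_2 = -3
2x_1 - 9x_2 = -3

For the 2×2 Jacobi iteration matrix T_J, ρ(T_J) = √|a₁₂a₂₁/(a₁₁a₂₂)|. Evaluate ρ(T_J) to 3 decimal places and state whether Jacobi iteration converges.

a₁₂a₂₁/(a₁₁a₂₂) = (-2)·(2) / ((-7)·(-9)) = -0.063492
ρ = √|-0.063492| = √0.063492 = 0.252
ρ < 1, so Jacobi converges

0.252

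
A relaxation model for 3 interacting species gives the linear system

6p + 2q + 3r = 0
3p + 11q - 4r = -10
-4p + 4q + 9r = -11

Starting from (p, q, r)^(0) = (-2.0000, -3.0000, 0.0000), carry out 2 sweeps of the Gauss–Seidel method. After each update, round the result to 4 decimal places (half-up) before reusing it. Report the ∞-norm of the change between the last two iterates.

0.4798

Iteration 1:
  p = (0 - (2)·-3.0000 - (3)·0.0000) / (6) = 1.0000
  q = (-10 - (3)·1.0000 - (-4)·0.0000) / (11) = -1.1818
  r = (-11 - (-4)·1.0000 - (4)·-1.1818) / (9) = -0.2525
Iteration 2:
  p = (0 - (2)·-1.1818 - (3)·-0.2525) / (6) = 0.5202
  q = (-10 - (3)·0.5202 - (-4)·-0.2525) / (11) = -1.1428
  r = (-11 - (-4)·0.5202 - (4)·-1.1428) / (9) = -0.4831
Change: (-0.4798, 0.0390, -0.2306) → max |·| = 0.4798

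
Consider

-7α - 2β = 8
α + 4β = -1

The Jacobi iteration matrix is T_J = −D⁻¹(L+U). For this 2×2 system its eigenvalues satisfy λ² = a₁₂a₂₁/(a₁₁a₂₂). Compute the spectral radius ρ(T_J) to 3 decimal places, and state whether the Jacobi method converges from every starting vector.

a₁₂a₂₁/(a₁₁a₂₂) = (-2)·(1) / ((-7)·(4)) = 0.071429
ρ = √|0.071429| = √0.071429 = 0.267
ρ < 1, so Jacobi converges

0.267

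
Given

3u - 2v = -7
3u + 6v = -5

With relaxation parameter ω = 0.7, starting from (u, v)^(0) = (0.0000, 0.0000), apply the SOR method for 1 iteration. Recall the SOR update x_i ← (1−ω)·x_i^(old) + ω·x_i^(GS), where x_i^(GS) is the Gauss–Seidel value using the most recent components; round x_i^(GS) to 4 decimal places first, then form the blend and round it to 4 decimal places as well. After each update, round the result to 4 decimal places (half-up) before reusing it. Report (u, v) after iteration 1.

Iteration 1:
  u: GS value = (-7 - (-2)·0.0000) / (3) = -2.3333;  u ← (1−ω)·0.0000 + ω·-2.3333 = -1.6333
  v: GS value = (-5 - (3)·-1.6333) / (6) = -0.0167;  v ← (1−ω)·0.0000 + ω·-0.0167 = -0.0117

(-1.6333, -0.0117)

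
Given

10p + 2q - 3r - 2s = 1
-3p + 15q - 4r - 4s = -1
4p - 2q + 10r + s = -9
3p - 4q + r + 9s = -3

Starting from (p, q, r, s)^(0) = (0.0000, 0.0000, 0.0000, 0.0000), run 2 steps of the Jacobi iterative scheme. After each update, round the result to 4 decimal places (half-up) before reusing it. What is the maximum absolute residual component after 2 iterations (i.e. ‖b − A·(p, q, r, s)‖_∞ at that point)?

0.9026

Iteration 1:
  p = (1 - (2)·0.0000 - (-3)·0.0000 - (-2)·0.0000) / (10) = 0.1000
  q = (-1 - (-3)·0.0000 - (-4)·0.0000 - (-4)·0.0000) / (15) = -0.0667
  r = (-9 - (4)·0.0000 - (-2)·0.0000 - (1)·0.0000) / (10) = -0.9000
  s = (-3 - (3)·0.0000 - (-4)·0.0000 - (1)·0.0000) / (9) = -0.3333
Iteration 2:
  p = (1 - (2)·-0.0667 - (-3)·-0.9000 - (-2)·-0.3333) / (10) = -0.2233
  q = (-1 - (-3)·0.1000 - (-4)·-0.9000 - (-4)·-0.3333) / (15) = -0.3755
  r = (-9 - (4)·0.1000 - (-2)·-0.0667 - (1)·-0.3333) / (10) = -0.9200
  s = (-3 - (3)·0.1000 - (-4)·-0.0667 - (1)·-0.9000) / (9) = -0.2963
Residual b − A·x = (0.6314, -0.9026, 0.6385, -0.2454); ∞-norm = 0.9026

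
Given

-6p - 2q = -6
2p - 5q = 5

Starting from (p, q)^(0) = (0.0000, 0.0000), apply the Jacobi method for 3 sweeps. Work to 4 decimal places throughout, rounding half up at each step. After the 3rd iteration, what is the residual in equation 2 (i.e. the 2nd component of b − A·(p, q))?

Iteration 1:
  p = (-6 - (-2)·0.0000) / (-6) = 1.0000
  q = (5 - (2)·0.0000) / (-5) = -1.0000
Iteration 2:
  p = (-6 - (-2)·-1.0000) / (-6) = 1.3333
  q = (5 - (2)·1.0000) / (-5) = -0.6000
Iteration 3:
  p = (-6 - (-2)·-0.6000) / (-6) = 1.2000
  q = (5 - (2)·1.3333) / (-5) = -0.4667
Residual b − A·x = (0.2666, 0.2665)

0.2665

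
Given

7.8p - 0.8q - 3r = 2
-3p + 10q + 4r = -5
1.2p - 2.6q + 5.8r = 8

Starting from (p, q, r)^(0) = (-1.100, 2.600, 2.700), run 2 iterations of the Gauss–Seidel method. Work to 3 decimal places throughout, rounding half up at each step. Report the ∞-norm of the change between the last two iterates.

Iteration 1:
  p = (2 - (-0.8)·2.600 - (-3)·2.700) / (7.8) = 1.562
  q = (-5 - (-3)·1.562 - (4)·2.700) / (10) = -1.111
  r = (8 - (1.2)·1.562 - (-2.6)·-1.111) / (5.8) = 0.558
Iteration 2:
  p = (2 - (-0.8)·-1.111 - (-3)·0.558) / (7.8) = 0.357
  q = (-5 - (-3)·0.357 - (4)·0.558) / (10) = -0.616
  r = (8 - (1.2)·0.357 - (-2.6)·-0.616) / (5.8) = 1.029
Change: (-1.205, 0.495, 0.471) → max |·| = 1.205

1.205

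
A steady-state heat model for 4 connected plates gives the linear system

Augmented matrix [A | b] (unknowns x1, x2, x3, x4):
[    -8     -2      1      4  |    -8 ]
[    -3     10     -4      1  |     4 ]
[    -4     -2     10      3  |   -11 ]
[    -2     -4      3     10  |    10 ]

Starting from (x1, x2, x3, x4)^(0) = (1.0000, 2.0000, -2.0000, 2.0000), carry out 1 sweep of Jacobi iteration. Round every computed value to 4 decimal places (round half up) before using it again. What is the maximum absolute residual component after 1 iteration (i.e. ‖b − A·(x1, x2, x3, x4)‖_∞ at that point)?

12.0000

Iteration 1:
  x1 = (-8 - (-2)·2.0000 - (1)·-2.0000 - (4)·2.0000) / (-8) = 1.2500
  x2 = (4 - (-3)·1.0000 - (-4)·-2.0000 - (1)·2.0000) / (10) = -0.3000
  x3 = (-11 - (-4)·1.0000 - (-2)·2.0000 - (3)·2.0000) / (10) = -0.9000
  x4 = (10 - (-2)·1.0000 - (-4)·2.0000 - (3)·-2.0000) / (10) = 2.6000
Residual b − A·x = (-8.1000, 4.5500, -5.4000, -12.0000); ∞-norm = 12.0000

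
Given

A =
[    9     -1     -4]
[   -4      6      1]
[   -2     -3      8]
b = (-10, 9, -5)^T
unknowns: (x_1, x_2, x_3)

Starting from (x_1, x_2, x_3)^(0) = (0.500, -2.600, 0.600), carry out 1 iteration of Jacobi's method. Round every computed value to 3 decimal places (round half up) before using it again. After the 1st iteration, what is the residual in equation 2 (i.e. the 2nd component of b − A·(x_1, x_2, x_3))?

Iteration 1:
  x_1 = (-10 - (-1)·-2.600 - (-4)·0.600) / (9) = -1.133
  x_2 = (9 - (-4)·0.500 - (1)·0.600) / (6) = 1.733
  x_3 = (-5 - (-2)·0.500 - (-3)·-2.600) / (8) = -1.475
Residual b − A·x = (-3.970, -4.455, 9.733)

-4.455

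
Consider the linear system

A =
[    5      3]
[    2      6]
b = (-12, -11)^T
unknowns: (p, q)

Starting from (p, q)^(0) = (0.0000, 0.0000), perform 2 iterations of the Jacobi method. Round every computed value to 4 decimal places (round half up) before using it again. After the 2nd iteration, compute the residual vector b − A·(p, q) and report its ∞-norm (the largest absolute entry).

2.4001

Iteration 1:
  p = (-12 - (3)·0.0000) / (5) = -2.4000
  q = (-11 - (2)·0.0000) / (6) = -1.8333
Iteration 2:
  p = (-12 - (3)·-1.8333) / (5) = -1.3000
  q = (-11 - (2)·-2.4000) / (6) = -1.0333
Residual b − A·x = (-2.4001, -2.2002); ∞-norm = 2.4001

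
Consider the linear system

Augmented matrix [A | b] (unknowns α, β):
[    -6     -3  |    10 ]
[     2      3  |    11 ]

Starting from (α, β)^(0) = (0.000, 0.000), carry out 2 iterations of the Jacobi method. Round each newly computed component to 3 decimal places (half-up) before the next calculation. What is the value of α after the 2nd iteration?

-3.500

Iteration 1:
  α = (10 - (-3)·0.000) / (-6) = -1.667
  β = (11 - (2)·0.000) / (3) = 3.667
Iteration 2:
  α = (10 - (-3)·3.667) / (-6) = -3.500
  β = (11 - (2)·-1.667) / (3) = 4.778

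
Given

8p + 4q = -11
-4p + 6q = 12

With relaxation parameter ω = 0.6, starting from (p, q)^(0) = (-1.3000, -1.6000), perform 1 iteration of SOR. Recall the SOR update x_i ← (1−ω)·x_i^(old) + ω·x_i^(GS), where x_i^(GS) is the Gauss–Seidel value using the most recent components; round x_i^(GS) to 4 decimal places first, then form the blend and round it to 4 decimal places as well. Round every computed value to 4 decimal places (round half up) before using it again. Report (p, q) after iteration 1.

Iteration 1:
  p: GS value = (-11 - (4)·-1.6000) / (8) = -0.5750;  p ← (1−ω)·-1.3000 + ω·-0.5750 = -0.8650
  q: GS value = (12 - (-4)·-0.8650) / (6) = 1.4233;  q ← (1−ω)·-1.6000 + ω·1.4233 = 0.2140

(-0.8650, 0.2140)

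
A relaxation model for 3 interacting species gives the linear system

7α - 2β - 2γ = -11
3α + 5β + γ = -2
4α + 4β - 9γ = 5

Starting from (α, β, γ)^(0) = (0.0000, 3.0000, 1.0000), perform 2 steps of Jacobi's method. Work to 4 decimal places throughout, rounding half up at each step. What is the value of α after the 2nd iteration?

-1.5206

Iteration 1:
  α = (-11 - (-2)·3.0000 - (-2)·1.0000) / (7) = -0.4286
  β = (-2 - (3)·0.0000 - (1)·1.0000) / (5) = -0.6000
  γ = (5 - (4)·0.0000 - (4)·3.0000) / (-9) = 0.7778
Iteration 2:
  α = (-11 - (-2)·-0.6000 - (-2)·0.7778) / (7) = -1.5206
  β = (-2 - (3)·-0.4286 - (1)·0.7778) / (5) = -0.2984
  γ = (5 - (4)·-0.4286 - (4)·-0.6000) / (-9) = -1.0127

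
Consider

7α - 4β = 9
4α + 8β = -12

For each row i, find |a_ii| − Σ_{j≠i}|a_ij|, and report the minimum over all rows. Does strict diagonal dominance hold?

3

row 1: |7| − (4) = 3
row 2: |8| − (4) = 4
minimum over rows = 3 → strictly diagonally dominant (convergence guaranteed)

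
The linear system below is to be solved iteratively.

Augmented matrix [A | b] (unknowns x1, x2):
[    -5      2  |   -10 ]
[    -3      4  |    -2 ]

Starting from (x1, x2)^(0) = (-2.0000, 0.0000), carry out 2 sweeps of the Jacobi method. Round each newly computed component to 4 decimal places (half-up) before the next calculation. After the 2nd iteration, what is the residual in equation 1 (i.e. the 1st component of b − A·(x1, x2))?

Iteration 1:
  x1 = (-10 - (2)·0.0000) / (-5) = 2.0000
  x2 = (-2 - (-3)·-2.0000) / (4) = -2.0000
Iteration 2:
  x1 = (-10 - (2)·-2.0000) / (-5) = 1.2000
  x2 = (-2 - (-3)·2.0000) / (4) = 1.0000
Residual b − A·x = (-6.0000, -2.4000)

-6.0000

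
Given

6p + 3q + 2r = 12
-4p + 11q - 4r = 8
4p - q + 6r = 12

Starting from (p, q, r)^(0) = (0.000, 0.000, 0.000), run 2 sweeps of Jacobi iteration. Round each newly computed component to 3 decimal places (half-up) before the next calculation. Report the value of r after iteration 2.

Iteration 1:
  p = (12 - (3)·0.000 - (2)·0.000) / (6) = 2.000
  q = (8 - (-4)·0.000 - (-4)·0.000) / (11) = 0.727
  r = (12 - (4)·0.000 - (-1)·0.000) / (6) = 2.000
Iteration 2:
  p = (12 - (3)·0.727 - (2)·2.000) / (6) = 0.970
  q = (8 - (-4)·2.000 - (-4)·2.000) / (11) = 2.182
  r = (12 - (4)·2.000 - (-1)·0.727) / (6) = 0.788

0.788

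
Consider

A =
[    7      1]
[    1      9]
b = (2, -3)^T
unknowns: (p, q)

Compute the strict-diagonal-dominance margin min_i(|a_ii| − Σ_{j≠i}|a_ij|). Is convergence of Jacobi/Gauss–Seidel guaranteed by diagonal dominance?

row 1: |7| − (1) = 6
row 2: |9| − (1) = 8
minimum over rows = 6 → strictly diagonally dominant (convergence guaranteed)

6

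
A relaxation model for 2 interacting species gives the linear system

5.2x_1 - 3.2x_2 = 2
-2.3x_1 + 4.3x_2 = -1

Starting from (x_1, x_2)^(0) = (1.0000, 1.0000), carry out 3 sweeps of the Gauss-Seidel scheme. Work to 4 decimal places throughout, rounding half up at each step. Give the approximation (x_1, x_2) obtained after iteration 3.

Iteration 1:
  x_1 = (2 - (-3.2)·1.0000) / (5.2) = 1.0000
  x_2 = (-1 - (-2.3)·1.0000) / (4.3) = 0.3023
Iteration 2:
  x_1 = (2 - (-3.2)·0.3023) / (5.2) = 0.5706
  x_2 = (-1 - (-2.3)·0.5706) / (4.3) = 0.0726
Iteration 3:
  x_1 = (2 - (-3.2)·0.0726) / (5.2) = 0.4293
  x_2 = (-1 - (-2.3)·0.4293) / (4.3) = -0.0029

(0.4293, -0.0029)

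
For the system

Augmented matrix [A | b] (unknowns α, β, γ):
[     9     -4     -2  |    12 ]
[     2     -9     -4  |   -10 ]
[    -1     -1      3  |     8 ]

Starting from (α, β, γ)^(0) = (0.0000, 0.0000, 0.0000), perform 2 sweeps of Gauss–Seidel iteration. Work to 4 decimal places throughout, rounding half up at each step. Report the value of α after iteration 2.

2.7544

Iteration 1:
  α = (12 - (-4)·0.0000 - (-2)·0.0000) / (9) = 1.3333
  β = (-10 - (2)·1.3333 - (-4)·0.0000) / (-9) = 1.4074
  γ = (8 - (-1)·1.3333 - (-1)·1.4074) / (3) = 3.5802
Iteration 2:
  α = (12 - (-4)·1.4074 - (-2)·3.5802) / (9) = 2.7544
  β = (-10 - (2)·2.7544 - (-4)·3.5802) / (-9) = 0.1320
  γ = (8 - (-1)·2.7544 - (-1)·0.1320) / (3) = 3.6288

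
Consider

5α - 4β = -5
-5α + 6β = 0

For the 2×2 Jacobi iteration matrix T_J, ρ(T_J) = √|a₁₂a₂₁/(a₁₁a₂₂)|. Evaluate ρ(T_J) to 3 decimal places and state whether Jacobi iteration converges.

0.816

a₁₂a₂₁/(a₁₁a₂₂) = (-4)·(-5) / ((5)·(6)) = 0.666667
ρ = √|0.666667| = √0.666667 = 0.816
ρ < 1, so Jacobi converges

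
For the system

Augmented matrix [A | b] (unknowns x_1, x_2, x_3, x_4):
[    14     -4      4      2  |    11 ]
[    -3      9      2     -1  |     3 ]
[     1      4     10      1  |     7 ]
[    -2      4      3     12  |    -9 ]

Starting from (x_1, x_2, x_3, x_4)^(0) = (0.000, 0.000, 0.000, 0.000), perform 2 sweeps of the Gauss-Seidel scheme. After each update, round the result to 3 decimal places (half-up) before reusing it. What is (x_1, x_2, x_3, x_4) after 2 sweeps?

Iteration 1:
  x_1 = (11 - (-4)·0.000 - (4)·0.000 - (2)·0.000) / (14) = 0.786
  x_2 = (3 - (-3)·0.786 - (2)·0.000 - (-1)·0.000) / (9) = 0.595
  x_3 = (7 - (1)·0.786 - (4)·0.595 - (1)·0.000) / (10) = 0.383
  x_4 = (-9 - (-2)·0.786 - (4)·0.595 - (3)·0.383) / (12) = -0.913
Iteration 2:
  x_1 = (11 - (-4)·0.595 - (4)·0.383 - (2)·-0.913) / (14) = 0.977
  x_2 = (3 - (-3)·0.977 - (2)·0.383 - (-1)·-0.913) / (9) = 0.472
  x_3 = (7 - (1)·0.977 - (4)·0.472 - (1)·-0.913) / (10) = 0.505
  x_4 = (-9 - (-2)·0.977 - (4)·0.472 - (3)·0.505) / (12) = -0.871

(0.977, 0.472, 0.505, -0.871)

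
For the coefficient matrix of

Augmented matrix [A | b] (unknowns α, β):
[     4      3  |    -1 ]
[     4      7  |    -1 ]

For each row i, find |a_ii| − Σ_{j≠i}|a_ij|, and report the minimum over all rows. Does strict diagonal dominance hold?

1

row 1: |4| − (3) = 1
row 2: |7| − (4) = 3
minimum over rows = 1 → strictly diagonally dominant (convergence guaranteed)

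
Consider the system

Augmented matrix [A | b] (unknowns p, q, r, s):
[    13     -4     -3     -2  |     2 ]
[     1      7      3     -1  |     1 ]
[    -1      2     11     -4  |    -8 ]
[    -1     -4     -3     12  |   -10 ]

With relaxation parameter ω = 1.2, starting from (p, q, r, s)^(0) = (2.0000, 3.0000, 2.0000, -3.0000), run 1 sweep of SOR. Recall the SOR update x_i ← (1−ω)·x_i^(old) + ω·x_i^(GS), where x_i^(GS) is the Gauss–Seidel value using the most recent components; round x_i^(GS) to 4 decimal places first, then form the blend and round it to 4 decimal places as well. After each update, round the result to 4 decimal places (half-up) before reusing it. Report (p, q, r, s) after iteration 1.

(0.8923, -2.1244, -2.0210, -1.7669)

Iteration 1:
  p: GS value = (2 - (-4)·3.0000 - (-3)·2.0000 - (-2)·-3.0000) / (13) = 1.0769;  p ← (1−ω)·2.0000 + ω·1.0769 = 0.8923
  q: GS value = (1 - (1)·0.8923 - (3)·2.0000 - (-1)·-3.0000) / (7) = -1.2703;  q ← (1−ω)·3.0000 + ω·-1.2703 = -2.1244
  r: GS value = (-8 - (-1)·0.8923 - (2)·-2.1244 - (-4)·-3.0000) / (11) = -1.3508;  r ← (1−ω)·2.0000 + ω·-1.3508 = -2.0210
  s: GS value = (-10 - (-1)·0.8923 - (-4)·-2.1244 - (-3)·-2.0210) / (12) = -1.9724;  s ← (1−ω)·-3.0000 + ω·-1.9724 = -1.7669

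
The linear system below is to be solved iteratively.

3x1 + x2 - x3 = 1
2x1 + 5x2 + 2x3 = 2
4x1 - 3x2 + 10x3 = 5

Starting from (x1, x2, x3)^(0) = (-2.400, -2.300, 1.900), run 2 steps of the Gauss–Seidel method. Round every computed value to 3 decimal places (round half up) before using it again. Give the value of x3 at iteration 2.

0.413

Iteration 1:
  x1 = (1 - (1)·-2.300 - (-1)·1.900) / (3) = 1.733
  x2 = (2 - (2)·1.733 - (2)·1.900) / (5) = -1.053
  x3 = (5 - (4)·1.733 - (-3)·-1.053) / (10) = -0.509
Iteration 2:
  x1 = (1 - (1)·-1.053 - (-1)·-0.509) / (3) = 0.515
  x2 = (2 - (2)·0.515 - (2)·-0.509) / (5) = 0.398
  x3 = (5 - (4)·0.515 - (-3)·0.398) / (10) = 0.413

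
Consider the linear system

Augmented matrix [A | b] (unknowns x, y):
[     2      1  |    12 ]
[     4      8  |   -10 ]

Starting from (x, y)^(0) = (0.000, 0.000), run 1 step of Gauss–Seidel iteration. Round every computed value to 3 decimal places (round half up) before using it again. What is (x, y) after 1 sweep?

(6.000, -4.250)

Iteration 1:
  x = (12 - (1)·0.000) / (2) = 6.000
  y = (-10 - (4)·6.000) / (8) = -4.250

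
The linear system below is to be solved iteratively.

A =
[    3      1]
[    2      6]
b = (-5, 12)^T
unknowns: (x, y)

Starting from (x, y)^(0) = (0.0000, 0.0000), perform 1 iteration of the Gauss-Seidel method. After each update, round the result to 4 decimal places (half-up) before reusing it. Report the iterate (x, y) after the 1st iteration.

Iteration 1:
  x = (-5 - (1)·0.0000) / (3) = -1.6667
  y = (12 - (2)·-1.6667) / (6) = 2.5556

(-1.6667, 2.5556)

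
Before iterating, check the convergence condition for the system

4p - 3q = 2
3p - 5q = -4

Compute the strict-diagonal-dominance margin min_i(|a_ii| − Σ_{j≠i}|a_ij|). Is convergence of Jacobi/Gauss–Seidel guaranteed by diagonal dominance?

row 1: |4| − (3) = 1
row 2: |-5| − (3) = 2
minimum over rows = 1 → strictly diagonally dominant (convergence guaranteed)

1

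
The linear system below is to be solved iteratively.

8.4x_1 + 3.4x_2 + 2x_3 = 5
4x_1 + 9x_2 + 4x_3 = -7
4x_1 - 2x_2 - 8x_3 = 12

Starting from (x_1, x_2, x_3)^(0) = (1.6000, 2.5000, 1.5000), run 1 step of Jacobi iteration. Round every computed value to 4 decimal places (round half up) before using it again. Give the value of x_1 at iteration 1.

Iteration 1:
  x_1 = (5 - (3.4)·2.5000 - (2)·1.5000) / (8.4) = -0.7738
  x_2 = (-7 - (4)·1.6000 - (4)·1.5000) / (9) = -2.1556
  x_3 = (12 - (4)·1.6000 - (-2)·2.5000) / (-8) = -1.3250

-0.7738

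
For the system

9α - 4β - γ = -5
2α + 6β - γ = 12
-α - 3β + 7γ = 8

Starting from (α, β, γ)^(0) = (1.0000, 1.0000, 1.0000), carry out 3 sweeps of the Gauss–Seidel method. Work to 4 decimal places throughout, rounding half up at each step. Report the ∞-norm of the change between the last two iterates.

Iteration 1:
  α = (-5 - (-4)·1.0000 - (-1)·1.0000) / (9) = 0.0000
  β = (12 - (2)·0.0000 - (-1)·1.0000) / (6) = 2.1667
  γ = (8 - (-1)·0.0000 - (-3)·2.1667) / (7) = 2.0714
Iteration 2:
  α = (-5 - (-4)·2.1667 - (-1)·2.0714) / (9) = 0.6376
  β = (12 - (2)·0.6376 - (-1)·2.0714) / (6) = 2.1327
  γ = (8 - (-1)·0.6376 - (-3)·2.1327) / (7) = 2.1480
Iteration 3:
  α = (-5 - (-4)·2.1327 - (-1)·2.1480) / (9) = 0.6310
  β = (12 - (2)·0.6310 - (-1)·2.1480) / (6) = 2.1477
  γ = (8 - (-1)·0.6310 - (-3)·2.1477) / (7) = 2.1534
Change: (-0.0066, 0.0150, 0.0054) → max |·| = 0.0150

0.0150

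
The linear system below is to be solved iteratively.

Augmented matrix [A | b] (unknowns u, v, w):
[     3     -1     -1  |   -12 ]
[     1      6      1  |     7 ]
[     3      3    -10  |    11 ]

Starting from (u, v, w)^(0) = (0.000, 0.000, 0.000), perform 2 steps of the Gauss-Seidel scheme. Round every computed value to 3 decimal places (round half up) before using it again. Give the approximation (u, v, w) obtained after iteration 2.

Iteration 1:
  u = (-12 - (-1)·0.000 - (-1)·0.000) / (3) = -4.000
  v = (7 - (1)·-4.000 - (1)·0.000) / (6) = 1.833
  w = (11 - (3)·-4.000 - (3)·1.833) / (-10) = -1.750
Iteration 2:
  u = (-12 - (-1)·1.833 - (-1)·-1.750) / (3) = -3.972
  v = (7 - (1)·-3.972 - (1)·-1.750) / (6) = 2.120
  w = (11 - (3)·-3.972 - (3)·2.120) / (-10) = -1.656

(-3.972, 2.120, -1.656)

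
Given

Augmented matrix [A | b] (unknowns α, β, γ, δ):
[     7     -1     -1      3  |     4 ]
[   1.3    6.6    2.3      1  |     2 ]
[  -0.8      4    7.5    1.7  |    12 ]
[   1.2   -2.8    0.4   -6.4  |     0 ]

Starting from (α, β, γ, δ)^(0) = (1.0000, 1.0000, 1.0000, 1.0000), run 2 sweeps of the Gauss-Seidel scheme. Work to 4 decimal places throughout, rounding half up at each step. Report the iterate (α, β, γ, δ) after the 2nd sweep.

Iteration 1:
  α = (4 - (-1)·1.0000 - (-1)·1.0000 - (3)·1.0000) / (7) = 0.4286
  β = (2 - (1.3)·0.4286 - (2.3)·1.0000 - (1)·1.0000) / (6.6) = -0.2814
  γ = (12 - (-0.8)·0.4286 - (4)·-0.2814 - (1.7)·1.0000) / (7.5) = 1.5691
  δ = (0 - (1.2)·0.4286 - (-2.8)·-0.2814 - (0.4)·1.5691) / (-6.4) = 0.3015
Iteration 2:
  α = (4 - (-1)·-0.2814 - (-1)·1.5691 - (3)·0.3015) / (7) = 0.6262
  β = (2 - (1.3)·0.6262 - (2.3)·1.5691 - (1)·0.3015) / (6.6) = -0.4128
  γ = (12 - (-0.8)·0.6262 - (4)·-0.4128 - (1.7)·0.3015) / (7.5) = 1.8186
  δ = (0 - (1.2)·0.6262 - (-2.8)·-0.4128 - (0.4)·1.8186) / (-6.4) = 0.4117

(0.6262, -0.4128, 1.8186, 0.4117)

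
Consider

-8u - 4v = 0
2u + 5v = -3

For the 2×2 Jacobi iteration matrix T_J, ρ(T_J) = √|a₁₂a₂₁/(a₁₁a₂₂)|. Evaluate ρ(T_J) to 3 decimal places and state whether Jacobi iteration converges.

a₁₂a₂₁/(a₁₁a₂₂) = (-4)·(2) / ((-8)·(5)) = 0.200000
ρ = √|0.200000| = √0.200000 = 0.447
ρ < 1, so Jacobi converges

0.447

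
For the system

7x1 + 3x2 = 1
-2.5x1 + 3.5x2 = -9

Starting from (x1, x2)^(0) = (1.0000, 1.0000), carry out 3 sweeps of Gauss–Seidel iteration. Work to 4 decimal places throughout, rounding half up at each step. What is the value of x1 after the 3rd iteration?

0.8370

Iteration 1:
  x1 = (1 - (3)·1.0000) / (7) = -0.2857
  x2 = (-9 - (-2.5)·-0.2857) / (3.5) = -2.7755
Iteration 2:
  x1 = (1 - (3)·-2.7755) / (7) = 1.3324
  x2 = (-9 - (-2.5)·1.3324) / (3.5) = -1.6197
Iteration 3:
  x1 = (1 - (3)·-1.6197) / (7) = 0.8370
  x2 = (-9 - (-2.5)·0.8370) / (3.5) = -1.9736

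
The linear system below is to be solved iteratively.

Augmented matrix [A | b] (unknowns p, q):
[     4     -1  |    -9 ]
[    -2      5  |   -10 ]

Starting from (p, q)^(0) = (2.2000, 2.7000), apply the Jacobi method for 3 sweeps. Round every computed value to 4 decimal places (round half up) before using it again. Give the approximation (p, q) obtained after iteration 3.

Iteration 1:
  p = (-9 - (-1)·2.7000) / (4) = -1.5750
  q = (-10 - (-2)·2.2000) / (5) = -1.1200
Iteration 2:
  p = (-9 - (-1)·-1.1200) / (4) = -2.5300
  q = (-10 - (-2)·-1.5750) / (5) = -2.6300
Iteration 3:
  p = (-9 - (-1)·-2.6300) / (4) = -2.9075
  q = (-10 - (-2)·-2.5300) / (5) = -3.0120

(-2.9075, -3.0120)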